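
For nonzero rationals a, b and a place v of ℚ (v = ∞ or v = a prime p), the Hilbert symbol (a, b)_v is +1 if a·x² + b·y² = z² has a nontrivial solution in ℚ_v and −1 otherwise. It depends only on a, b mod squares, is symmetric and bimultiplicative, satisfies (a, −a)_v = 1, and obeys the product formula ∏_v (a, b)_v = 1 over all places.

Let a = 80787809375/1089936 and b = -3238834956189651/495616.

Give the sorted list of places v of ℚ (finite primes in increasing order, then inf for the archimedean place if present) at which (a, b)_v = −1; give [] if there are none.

[7, 13]

Mod squares: a ≡ 455, b ≡ -91. Check v ∈ {∞, 2, 3, 5, 7, 11, 13, 29, 41}.
v=29: a=29^-2·(≡22), b=29^0·(≡16) mod 29; (22|29)=+1, (16|29)=+1; (−1)^{-2·0·14}·(+1)^0·(+1)^-2 = +1.
v=2: v_2(a)=-4, v_2(b)=-12; units ≡ 7, 5 (mod 8); ε·ε+αω+βω = 1·0+-4·1+-12·0 ≡ 0  ⇒  (a,b)_2 = +1.
v=3: a=3^-4·(≡2), b=3^2·(≡2) mod 3; (2|3)=-1, (2|3)=-1; (−1)^{-4·2·1}·(-1)^2·(-1)^-4 = +1.
v=11: a=11^0·(≡9), b=11^-2·(≡7) mod 11; (9|11)=+1, (7|11)=-1; (−1)^{0·-2·5}·(+1)^-2·(-1)^0 = +1.
v=41: a=41^2·(≡16), b=41^4·(≡25) mod 41; (16|41)=+1, (25|41)=+1; (−1)^{2·4·20}·(+1)^4·(+1)^2 = +1.
v=∞: 455 > 0 and -91 < 0  ⇒  (a,b)_∞ = +1.
v=13: a=13^3·(≡12), b=13^5·(≡2) mod 13; (12|13)=+1, (2|13)=-1; (−1)^{3·5·6}·(+1)^5·(-1)^3 = -1.
v=7: a=7^1·(≡4), b=7^3·(≡1) mod 7; (4|7)=+1, (1|7)=+1; (−1)^{1·3·3}·(+1)^3·(+1)^1 = -1.
v=5: a=5^5·(≡4), b=5^0·(≡4) mod 5; (4|5)=+1, (4|5)=+1; (−1)^{5·0·2}·(+1)^0·(+1)^5 = +1.
|Ram(455, -91)| = 2, even; anisotropic at {7, 13}.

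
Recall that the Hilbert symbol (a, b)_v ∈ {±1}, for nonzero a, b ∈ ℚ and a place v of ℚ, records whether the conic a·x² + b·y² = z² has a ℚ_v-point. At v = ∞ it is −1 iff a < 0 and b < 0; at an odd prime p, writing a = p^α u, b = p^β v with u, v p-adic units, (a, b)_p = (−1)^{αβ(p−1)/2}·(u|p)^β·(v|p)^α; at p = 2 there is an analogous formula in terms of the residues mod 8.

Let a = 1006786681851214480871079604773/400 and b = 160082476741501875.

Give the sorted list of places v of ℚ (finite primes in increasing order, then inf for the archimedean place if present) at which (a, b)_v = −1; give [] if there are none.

[11, 17]

(a, b) ≡ (245157, 374187) mod (ℚ^×)²; places V = {2, 3, 5, 11, 17, 19, 23, 29, ∞}.
(a,b)_11: α=3, u≡9; β=1, v≡3 (mod 11); (9|11)=+1, (3|11)=+1; sign (−1)^1·+1^1·+1^3 = -1.
(a,b)_17: α=5, u≡3; β=3, v≡4 (mod 17); (3|17)=-1, (4|17)=+1; sign (−1)^0·-1^3·+1^5 = -1.
(a,b)_29: α=2, u≡22; β=1, v≡12 (mod 29); (22|29)=+1, (12|29)=-1; sign (−1)^0·+1^1·-1^2 = +1.
(a,b)_2: α=-4, β=0; u≡5, v≡3 (mod 8); ε(u)ε(v)=0·1, αω(v)=-4·1, βω(u)=0·1; sum ≡ 0  ⇒  +1.
(a,b)_∞: sgn(245157)=+, sgn(374187)=+, so +1.
(a,b)_23: α=5, u≡14; β=1, v≡8 (mod 23); (14|23)=-1, (8|23)=+1; sign (−1)^1·-1^1·+1^5 = +1.
(a,b)_5: α=-2, u≡3; β=4, v≡3 (mod 5); (3|5)=-1, (3|5)=-1; sign (−1)^0·-1^4·-1^-2 = +1.
(a,b)_19: α=3, u≡2; β=2, v≡9 (mod 19); (2|19)=-1, (9|19)=+1; sign (−1)^0·-1^2·+1^3 = +1.
(a,b)_3: α=15, u≡2; β=9, v≡1 (mod 3); (2|3)=-1, (1|3)=+1; sign (−1)^1·-1^9·+1^15 = +1.
|Ram(245157, 374187)| = 2, even; anisotropic at {11, 17}.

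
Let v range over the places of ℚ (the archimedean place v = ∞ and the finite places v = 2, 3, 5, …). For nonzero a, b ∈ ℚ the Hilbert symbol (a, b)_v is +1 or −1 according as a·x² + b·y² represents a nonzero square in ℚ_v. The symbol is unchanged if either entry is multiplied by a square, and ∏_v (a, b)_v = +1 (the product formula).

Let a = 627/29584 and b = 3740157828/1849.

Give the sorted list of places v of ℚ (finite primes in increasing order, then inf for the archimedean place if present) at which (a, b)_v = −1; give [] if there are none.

Mod squares: a ≡ 627, b ≡ 3553. Check v ∈ {∞, 2, 3, 11, 17, 19, 43}.
v=11: a=11^1·(≡7), b=11^1·(≡3) mod 11; (7|11)=-1, (3|11)=+1; (−1)^{1·1·5}·(-1)^1·(+1)^1 = +1.
v=17: a=17^0·(≡8), b=17^1·(≡6) mod 17; (8|17)=+1, (6|17)=-1; (−1)^{0·1·8}·(+1)^1·(-1)^0 = +1.
v=3: a=3^1·(≡2), b=3^6·(≡1) mod 3; (2|3)=-1, (1|3)=+1; (−1)^{1·6·1}·(-1)^6·(+1)^1 = +1.
v=43: a=43^-2·(≡15), b=43^-2·(≡26) mod 43; (15|43)=+1, (26|43)=-1; (−1)^{-2·-2·21}·(+1)^-2·(-1)^-2 = +1.
v=19: a=19^1·(≡14), b=19^3·(≡5) mod 19; (14|19)=-1, (5|19)=+1; (−1)^{1·3·9}·(-1)^3·(+1)^1 = +1.
v=2: v_2(a)=-4, v_2(b)=2; units ≡ 3, 1 (mod 8); ε·ε+αω+βω = 1·0+-4·0+2·1 ≡ 0  ⇒  (a,b)_2 = +1.
v=∞: 627 > 0 and 3553 > 0  ⇒  (a,b)_∞ = +1.
Ram(a, b) = ∅: the form 627·x² + 3553·y² − z² is isotropic over every ℚ_v, so by Hasse–Minkowski it is isotropic over ℚ.

[]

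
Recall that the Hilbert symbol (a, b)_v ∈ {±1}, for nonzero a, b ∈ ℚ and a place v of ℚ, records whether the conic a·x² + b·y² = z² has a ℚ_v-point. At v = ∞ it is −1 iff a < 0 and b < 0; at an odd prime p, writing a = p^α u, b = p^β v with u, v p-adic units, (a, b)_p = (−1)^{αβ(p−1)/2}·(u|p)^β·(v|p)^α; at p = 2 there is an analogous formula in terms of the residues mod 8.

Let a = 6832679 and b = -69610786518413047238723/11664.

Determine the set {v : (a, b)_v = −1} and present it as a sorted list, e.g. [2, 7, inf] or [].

[23, 31]

Mod squares: a ≡ 4991, b ≡ -184667. Check v ∈ {∞, 2, 3, 7, 17, 23, 31, 37}.
v=2: v_2(a)=0, v_2(b)=-4; units ≡ 7, 5 (mod 8); ε·ε+αω+βω = 1·0+0·1+-4·0 ≡ 0  ⇒  (a,b)_2 = +1.
v=23: a=23^1·(≡5), b=23^3·(≡15) mod 23; (5|23)=-1, (15|23)=-1; (−1)^{1·3·11}·(-1)^3·(-1)^1 = -1.
v=17: a=17^0·(≡5), b=17^2·(≡13) mod 17; (5|17)=-1, (13|17)=+1; (−1)^{0·2·8}·(-1)^2·(+1)^0 = +1.
v=31: a=31^1·(≡30), b=31^3·(≡3) mod 31; (30|31)=-1, (3|31)=-1; (−1)^{1·3·15}·(-1)^3·(-1)^1 = -1.
v=3: a=3^0·(≡2), b=3^-6·(≡1) mod 3; (2|3)=-1, (1|3)=+1; (−1)^{0·-6·1}·(-1)^-6·(+1)^0 = +1.
v=37: a=37^2·(≡33), b=37^7·(≡26) mod 37; (33|37)=+1, (26|37)=+1; (−1)^{2·7·18}·(+1)^7·(+1)^2 = +1.
v=7: a=7^1·(≡3), b=7^1·(≡2) mod 7; (3|7)=-1, (2|7)=+1; (−1)^{1·1·3}·(-1)^1·(+1)^1 = +1.
v=∞: 4991 > 0 and -184667 < 0  ⇒  (a,b)_∞ = +1.
Ram(4991, -184667) = {23, 31}; no ℚ_23-point on the conic.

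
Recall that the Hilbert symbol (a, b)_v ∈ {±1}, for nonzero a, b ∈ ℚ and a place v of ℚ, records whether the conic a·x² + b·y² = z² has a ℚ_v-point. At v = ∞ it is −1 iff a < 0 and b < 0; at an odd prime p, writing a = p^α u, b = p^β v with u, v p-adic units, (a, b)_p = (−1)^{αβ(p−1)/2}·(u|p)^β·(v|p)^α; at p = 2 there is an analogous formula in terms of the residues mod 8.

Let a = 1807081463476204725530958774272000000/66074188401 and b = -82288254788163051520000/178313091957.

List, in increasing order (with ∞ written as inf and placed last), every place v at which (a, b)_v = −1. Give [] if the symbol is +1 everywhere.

[13, 37]

(a, b) ≡ (36593, -19504069) mod (ℚ^×)²; places V = {2, 3, 5, 7, 11, 13, 23, 37, 41, 43, ∞}.
(a,b)_43: α=5, u≡30; β=3, v≡24 (mod 43); (30|43)=-1, (24|43)=+1; sign (−1)^1·-1^3·+1^5 = +1.
(a,b)_37: α=5, u≡1; β=3, v≡17 (mod 37); (1|37)=+1, (17|37)=-1; sign (−1)^0·+1^3·-1^5 = -1.
(a,b)_41: α=2, u≡21; β=1, v≡12 (mod 41); (21|41)=+1, (12|41)=-1; sign (−1)^0·+1^1·-1^2 = +1.
(a,b)_23: α=5, u≡2; β=3, v≡21 (mod 23); (2|23)=+1, (21|23)=-1; sign (−1)^1·+1^3·-1^5 = +1.
(a,b)_13: α=-8, u≡7; β=-5, v≡3 (mod 13); (7|13)=-1, (3|13)=+1; sign (−1)^0·-1^-5·+1^-8 = -1.
(a,b)_5: α=6, u≡3; β=4, v≡4 (mod 5); (3|5)=-1, (4|5)=+1; sign (−1)^0·-1^4·+1^6 = +1.
(a,b)_11: α=0, u≡10; β=-2, v≡1 (mod 11); (10|11)=-1, (1|11)=+1; sign (−1)^0·-1^-2·+1^0 = +1.
(a,b)_3: α=-4, u≡2; β=-4, v≡2 (mod 3); (2|3)=-1, (2|3)=-1; sign (−1)^0·-1^-4·-1^-4 = +1.
(a,b)_∞: sgn(36593)=+, sgn(-19504069)=−, so +1.
(a,b)_7: α=0, u≡2; β=-2, v≡3 (mod 7); (2|7)=+1, (3|7)=-1; sign (−1)^0·+1^-2·-1^0 = +1.
(a,b)_2: α=20, β=16; u≡1, v≡3 (mod 8); ε(u)ε(v)=0·1, αω(v)=20·1, βω(u)=16·0; sum ≡ 0  ⇒  +1.
Ram(36593, -19504069) = {13, 37}; no ℚ_13-point on the conic.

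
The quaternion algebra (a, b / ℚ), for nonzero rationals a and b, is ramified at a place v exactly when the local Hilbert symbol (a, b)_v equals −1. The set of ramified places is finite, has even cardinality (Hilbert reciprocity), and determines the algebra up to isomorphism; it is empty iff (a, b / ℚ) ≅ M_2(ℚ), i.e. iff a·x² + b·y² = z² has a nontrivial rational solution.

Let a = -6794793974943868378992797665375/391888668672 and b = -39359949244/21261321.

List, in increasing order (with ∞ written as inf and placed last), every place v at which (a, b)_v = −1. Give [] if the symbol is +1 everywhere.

[11, 13, 19, inf]

(a, b) ≡ (-15470, -24871) mod (ℚ^×)²; places V = {2, 3, 5, 7, 11, 13, 17, 19, 29, 37, 53, ∞}.
(a,b)_5: α=3, u≡1; β=0, v≡1 (mod 5); (1|5)=+1, (1|5)=+1; sign (−1)^0·+1^0·+1^3 = +1.
(a,b)_3: α=-4, u≡1; β=-2, v≡2 (mod 3); (1|3)=+1, (2|3)=-1; sign (−1)^0·+1^-2·-1^-4 = +1.
(a,b)_2: α=-11, β=2; u≡1, v≡1 (mod 8); ε(u)ε(v)=0·0, αω(v)=-11·0, βω(u)=2·0; sum ≡ 0  ⇒  +1.
(a,b)_∞: sgn(-15470)=−, sgn(-24871)=−, so -1.
(a,b)_37: α=4, u≡33; β=2, v≡1 (mod 37); (33|37)=+1, (1|37)=+1; sign (−1)^0·+1^2·+1^4 = +1.
(a,b)_17: α=5, u≡4; β=3, v≡2 (mod 17); (4|17)=+1, (2|17)=+1; sign (−1)^0·+1^3·+1^5 = +1.
(a,b)_7: α=7, u≡1; β=1, v≡3 (mod 7); (1|7)=+1, (3|7)=-1; sign (−1)^1·+1^1·-1^7 = +1.
(a,b)_53: α=-2, u≡47; β=-2, v≡20 (mod 53); (47|53)=+1, (20|53)=-1; sign (−1)^0·+1^-2·-1^-2 = +1.
(a,b)_11: α=4, u≡8; β=1, v≡9 (mod 11); (8|11)=-1, (9|11)=+1; sign (−1)^0·-1^1·+1^4 = -1.
(a,b)_29: α=-2, u≡20; β=-2, v≡17 (mod 29); (20|29)=+1, (17|29)=-1; sign (−1)^0·+1^-2·-1^-2 = +1.
(a,b)_13: α=1, u≡6; β=0, v≡7 (mod 13); (6|13)=-1, (7|13)=-1; sign (−1)^0·-1^0·-1^1 = -1.
(a,b)_19: α=4, u≡15; β=1, v≡3 (mod 19); (15|19)=-1, (3|19)=-1; sign (−1)^0·-1^1·-1^4 = -1.
(-15470, -24871 / ℚ) ramifies at {11, 13, 19, ∞}: a division algebra.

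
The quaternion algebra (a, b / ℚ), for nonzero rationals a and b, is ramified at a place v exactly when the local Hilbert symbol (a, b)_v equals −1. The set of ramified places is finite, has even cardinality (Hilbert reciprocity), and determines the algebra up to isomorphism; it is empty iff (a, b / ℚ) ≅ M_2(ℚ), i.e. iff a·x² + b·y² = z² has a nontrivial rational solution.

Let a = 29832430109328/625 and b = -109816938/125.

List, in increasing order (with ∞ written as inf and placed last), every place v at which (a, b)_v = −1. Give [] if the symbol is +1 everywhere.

(a, b) ≡ (33, -210) mod (ℚ^×)²; places V = {2, 3, 5, 7, 11, ∞}.
(a,b)_∞: sgn(33)=+, sgn(-210)=−, so +1.
(a,b)_3: α=5, u≡2; β=3, v≡2 (mod 3); (2|3)=-1, (2|3)=-1; sign (−1)^1·-1^3·-1^5 = -1.
(a,b)_7: α=8, u≡5; β=5, v≡3 (mod 7); (5|7)=-1, (3|7)=-1; sign (−1)^0·-1^5·-1^8 = -1.
(a,b)_5: α=-4, u≡3; β=-3, v≡2 (mod 5); (3|5)=-1, (2|5)=-1; sign (−1)^0·-1^-3·-1^-4 = -1.
(a,b)_11: α=3, u≡5; β=2, v≡8 (mod 11); (5|11)=+1, (8|11)=-1; sign (−1)^0·+1^2·-1^3 = -1.
(a,b)_2: α=4, β=1; u≡1, v≡7 (mod 8); ε(u)ε(v)=0·1, αω(v)=4·0, βω(u)=1·0; sum ≡ 0  ⇒  +1.
Ram(33, -210) = {3, 5, 7, 11}; no ℚ_3-point on the conic.

[3, 5, 7, 11]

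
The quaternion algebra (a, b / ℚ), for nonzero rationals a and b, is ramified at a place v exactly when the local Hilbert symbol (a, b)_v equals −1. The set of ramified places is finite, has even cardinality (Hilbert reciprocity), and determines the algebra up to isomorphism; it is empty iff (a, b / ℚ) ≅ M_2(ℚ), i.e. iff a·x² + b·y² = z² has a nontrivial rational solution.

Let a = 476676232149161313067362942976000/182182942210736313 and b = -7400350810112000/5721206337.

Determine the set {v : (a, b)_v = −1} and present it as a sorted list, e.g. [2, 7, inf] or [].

[3, 5, 11, 17]

Mod squares: a ≡ 2805, b ≡ -165. Check v ∈ {∞, 2, 3, 5, 7, 11, 13, 17, 19}.
v=∞: 2805 > 0 and -165 < 0  ⇒  (a,b)_∞ = +1.
v=7: a=7^-2·(≡3), b=7^-2·(≡6) mod 7; (3|7)=-1, (6|7)=-1; (−1)^{-2·-2·3}·(-1)^-2·(-1)^-2 = +1.
v=2: v_2(a)=50, v_2(b)=22; units ≡ 5, 3 (mod 8); ε·ε+αω+βω = 0·1+50·1+22·1 ≡ 0  ⇒  (a,b)_2 = +1.
v=19: a=19^-4·(≡15), b=19^-2·(≡5) mod 19; (15|19)=-1, (5|19)=+1; (−1)^{-4·-2·9}·(-1)^-2·(+1)^-4 = +1.
v=13: a=13^4·(≡10), b=13^2·(≡4) mod 13; (10|13)=+1, (4|13)=+1; (−1)^{4·2·6}·(+1)^2·(+1)^4 = +1.
v=5: a=5^3·(≡1), b=5^3·(≡2) mod 5; (1|5)=+1, (2|5)=-1; (−1)^{3·3·2}·(+1)^3·(-1)^3 = -1.
v=3: a=3^-11·(≡2), b=3^-5·(≡2) mod 3; (2|3)=-1, (2|3)=-1; (−1)^{-11·-5·1}·(-1)^-5·(-1)^-11 = -1.
v=11: a=11^-5·(≡8), b=11^-3·(≡7) mod 11; (8|11)=-1, (7|11)=-1; (−1)^{-5·-3·5}·(-1)^-3·(-1)^-5 = -1.
v=17: a=17^9·(≡6), b=17^4·(≡11) mod 17; (6|17)=-1, (11|17)=-1; (−1)^{9·4·8}·(-1)^4·(-1)^9 = -1.
|Ram(2805, -165)| = 4, even; anisotropic at {3, 5, 11, 17}.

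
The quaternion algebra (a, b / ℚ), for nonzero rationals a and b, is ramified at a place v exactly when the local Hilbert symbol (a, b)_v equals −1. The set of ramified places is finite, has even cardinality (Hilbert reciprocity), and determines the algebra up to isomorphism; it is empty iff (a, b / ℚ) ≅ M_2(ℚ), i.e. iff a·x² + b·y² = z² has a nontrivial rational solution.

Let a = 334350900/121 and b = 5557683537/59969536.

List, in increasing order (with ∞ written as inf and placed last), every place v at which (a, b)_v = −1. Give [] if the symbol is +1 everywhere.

Mod squares: a ≡ 221, b ≡ 17. Check v ∈ {∞, 2, 3, 5, 7, 11, 13, 17, 41}.
v=7: a=7^0·(≡1), b=7^4·(≡3) mod 7; (1|7)=+1, (3|7)=-1; (−1)^{0·4·3}·(+1)^4·(-1)^0 = +1.
v=2: v_2(a)=2, v_2(b)=-12; units ≡ 5, 1 (mod 8); ε·ε+αω+βω = 0·0+2·0+-12·1 ≡ 0  ⇒  (a,b)_2 = +1.
v=11: a=11^-2·(≡4), b=11^-4·(≡8) mod 11; (4|11)=+1, (8|11)=-1; (−1)^{-2·-4·5}·(+1)^-4·(-1)^-2 = +1.
v=3: a=3^2·(≡2), b=3^4·(≡2) mod 3; (2|3)=-1, (2|3)=-1; (−1)^{2·4·1}·(-1)^4·(-1)^2 = +1.
v=13: a=13^1·(≡12), b=13^0·(≡1) mod 13; (12|13)=+1, (1|13)=+1; (−1)^{1·0·6}·(+1)^0·(+1)^1 = +1.
v=17: a=17^1·(≡13), b=17^1·(≡9) mod 17; (13|17)=+1, (9|17)=+1; (−1)^{1·1·8}·(+1)^1·(+1)^1 = +1.
v=5: a=5^2·(≡1), b=5^0·(≡2) mod 5; (1|5)=+1, (2|5)=-1; (−1)^{2·0·2}·(+1)^0·(-1)^2 = +1.
v=41: a=41^2·(≡16), b=41^2·(≡27) mod 41; (16|41)=+1, (27|41)=-1; (−1)^{2·2·20}·(+1)^2·(-1)^2 = +1.
v=∞: 221 > 0 and 17 > 0  ⇒  (a,b)_∞ = +1.
Every local symbol is +1, so the conic 221·x² + 17·y² = z² has ℚ_v-points for all v and hence a ℚ-point; (a, b / ℚ) ≅ M_2(ℚ).

[]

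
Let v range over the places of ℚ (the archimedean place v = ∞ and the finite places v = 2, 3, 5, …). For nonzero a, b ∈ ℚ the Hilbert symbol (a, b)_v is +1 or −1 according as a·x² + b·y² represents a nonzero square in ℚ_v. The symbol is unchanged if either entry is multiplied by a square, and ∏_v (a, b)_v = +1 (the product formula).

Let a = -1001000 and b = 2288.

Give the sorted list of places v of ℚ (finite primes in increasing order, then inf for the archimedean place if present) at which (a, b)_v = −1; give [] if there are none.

[2, 5, 7, 13]

Mod squares: a ≡ -10010, b ≡ 143. Check v ∈ {∞, 2, 5, 7, 11, 13}.
v=13: a=13^1·(≡12), b=13^1·(≡7) mod 13; (12|13)=+1, (7|13)=-1; (−1)^{1·1·6}·(+1)^1·(-1)^1 = -1.
v=∞: -10010 < 0 and 143 > 0  ⇒  (a,b)_∞ = +1.
v=2: v_2(a)=3, v_2(b)=4; units ≡ 3, 7 (mod 8); ε·ε+αω+βω = 1·1+3·0+4·1 ≡ 1  ⇒  (a,b)_2 = -1.
v=5: a=5^3·(≡2), b=5^0·(≡3) mod 5; (2|5)=-1, (3|5)=-1; (−1)^{3·0·2}·(-1)^0·(-1)^3 = -1.
v=11: a=11^1·(≡3), b=11^1·(≡10) mod 11; (3|11)=+1, (10|11)=-1; (−1)^{1·1·5}·(+1)^1·(-1)^1 = +1.
v=7: a=7^1·(≡3), b=7^0·(≡6) mod 7; (3|7)=-1, (6|7)=-1; (−1)^{1·0·3}·(-1)^0·(-1)^1 = -1.
|Ram(-10010, 143)| = 4, even; anisotropic at {2, 5, 7, 13}.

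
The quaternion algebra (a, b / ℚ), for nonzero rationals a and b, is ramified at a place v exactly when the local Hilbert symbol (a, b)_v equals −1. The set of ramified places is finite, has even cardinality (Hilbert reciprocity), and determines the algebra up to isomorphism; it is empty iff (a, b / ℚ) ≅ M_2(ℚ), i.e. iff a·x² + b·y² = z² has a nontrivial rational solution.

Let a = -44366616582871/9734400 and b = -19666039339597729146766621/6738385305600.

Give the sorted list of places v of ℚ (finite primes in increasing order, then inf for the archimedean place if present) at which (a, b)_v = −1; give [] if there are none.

Mod squares: a ≡ -1591, b ≡ -15181. Check v ∈ {∞, 2, 3, 5, 7, 11, 13, 17, 19, 37, 43, 47}.
v=3: a=3^-2·(≡2), b=3^-2·(≡2) mod 3; (2|3)=-1, (2|3)=-1; (−1)^{-2·-2·1}·(-1)^-2·(-1)^-2 = +1.
v=17: a=17^2·(≡14), b=17^1·(≡9) mod 17; (14|17)=-1, (9|17)=+1; (−1)^{2·1·8}·(-1)^1·(+1)^2 = -1.
v=∞: -1591 < 0 and -15181 < 0  ⇒  (a,b)_∞ = -1.
v=13: a=13^-2·(≡8), b=13^-4·(≡9) mod 13; (8|13)=-1, (9|13)=+1; (−1)^{-2·-4·6}·(-1)^-4·(+1)^-2 = +1.
v=7: a=7^0·(≡3), b=7^4·(≡4) mod 7; (3|7)=-1, (4|7)=+1; (−1)^{0·4·3}·(-1)^4·(+1)^0 = +1.
v=19: a=19^2·(≡1), b=19^3·(≡13) mod 19; (1|19)=+1, (13|19)=-1; (−1)^{2·3·9}·(+1)^3·(-1)^2 = +1.
v=11: a=11^2·(≡3), b=11^2·(≡7) mod 11; (3|11)=+1, (7|11)=-1; (−1)^{2·2·5}·(+1)^2·(-1)^2 = +1.
v=2: v_2(a)=-8, v_2(b)=-20; units ≡ 1, 3 (mod 8); ε·ε+αω+βω = 0·1+-8·1+-20·0 ≡ 0  ⇒  (a,b)_2 = +1.
v=43: a=43^1·(≡14), b=43^2·(≡41) mod 43; (14|43)=+1, (41|43)=+1; (−1)^{1·2·21}·(+1)^2·(+1)^1 = +1.
v=37: a=37^1·(≡2), b=37^2·(≡27) mod 37; (2|37)=-1, (27|37)=+1; (−1)^{1·2·18}·(-1)^2·(+1)^1 = +1.
v=47: a=47^2·(≡21), b=47^5·(≡16) mod 47; (21|47)=+1, (16|47)=+1; (−1)^{2·5·23}·(+1)^5·(+1)^2 = +1.
v=5: a=5^-2·(≡4), b=5^-2·(≡1) mod 5; (4|5)=+1, (1|5)=+1; (−1)^{-2·-2·2}·(+1)^-2·(+1)^-2 = +1.
Ram(-1591, -15181) = {17, ∞}; no ℚ_17-point on the conic.

[17, inf]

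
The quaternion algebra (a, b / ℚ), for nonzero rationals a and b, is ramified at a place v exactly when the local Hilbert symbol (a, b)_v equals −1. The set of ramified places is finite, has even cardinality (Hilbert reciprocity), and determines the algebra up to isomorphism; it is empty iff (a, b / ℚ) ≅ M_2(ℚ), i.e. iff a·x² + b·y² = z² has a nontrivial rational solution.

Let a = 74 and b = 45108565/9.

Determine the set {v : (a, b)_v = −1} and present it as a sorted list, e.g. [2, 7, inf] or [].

(a, b) ≡ (74, 156085) mod (ℚ^×)²; places V = {2, 3, 5, 17, 19, 31, 37, 53, ∞}.
(a,b)_2: α=1, β=0; u≡5, v≡5 (mod 8); ε(u)ε(v)=0·0, αω(v)=1·1, βω(u)=0·1; sum ≡ 1  ⇒  -1.
(a,b)_53: α=0, u≡21; β=1, v≡27 (mod 53); (21|53)=-1, (27|53)=-1; sign (−1)^0·-1^1·-1^0 = -1.
(a,b)_3: α=0, u≡2; β=-2, v≡1 (mod 3); (2|3)=-1, (1|3)=+1; sign (−1)^0·-1^-2·+1^0 = +1.
(a,b)_31: α=0, u≡12; β=1, v≡11 (mod 31); (12|31)=-1, (11|31)=-1; sign (−1)^0·-1^1·-1^0 = -1.
(a,b)_37: α=1, u≡2; β=0, v≡14 (mod 37); (2|37)=-1, (14|37)=-1; sign (−1)^0·-1^0·-1^1 = -1.
(a,b)_5: α=0, u≡4; β=1, v≡2 (mod 5); (4|5)=+1, (2|5)=-1; sign (−1)^0·+1^1·-1^0 = +1.
(a,b)_19: α=0, u≡17; β=1, v≡1 (mod 19); (17|19)=+1, (1|19)=+1; sign (−1)^0·+1^1·+1^0 = +1.
(a,b)_∞: sgn(74)=+, sgn(156085)=+, so +1.
(a,b)_17: α=0, u≡6; β=2, v≡16 (mod 17); (6|17)=-1, (16|17)=+1; sign (−1)^0·-1^2·+1^0 = +1.
(74, 156085 / ℚ) ramifies at {2, 31, 37, 53}: a division algebra.

[2, 31, 37, 53]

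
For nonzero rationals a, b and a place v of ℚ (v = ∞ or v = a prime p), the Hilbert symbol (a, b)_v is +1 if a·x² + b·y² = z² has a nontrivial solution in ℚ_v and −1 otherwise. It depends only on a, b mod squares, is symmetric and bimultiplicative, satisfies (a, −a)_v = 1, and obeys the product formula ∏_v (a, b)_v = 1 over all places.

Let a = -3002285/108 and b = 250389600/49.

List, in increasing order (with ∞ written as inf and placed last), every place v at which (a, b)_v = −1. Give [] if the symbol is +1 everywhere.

[11, 17]

Mod squares: a ≡ -53295, b ≡ 6. Check v ∈ {∞, 2, 3, 5, 7, 11, 13, 17, 19}.
v=17: a=17^1·(≡7), b=17^2·(≡11) mod 17; (7|17)=-1, (11|17)=-1; (−1)^{1·2·8}·(-1)^2·(-1)^1 = -1.
v=2: v_2(a)=-2, v_2(b)=5; units ≡ 1, 3 (mod 8); ε·ε+αω+βω = 0·1+-2·1+5·0 ≡ 0  ⇒  (a,b)_2 = +1.
v=5: a=5^1·(≡1), b=5^2·(≡1) mod 5; (1|5)=+1, (1|5)=+1; (−1)^{1·2·2}·(+1)^2·(+1)^1 = +1.
v=∞: -53295 < 0 and 6 > 0  ⇒  (a,b)_∞ = +1.
v=13: a=13^2·(≡8), b=13^0·(≡11) mod 13; (8|13)=-1, (11|13)=-1; (−1)^{2·0·6}·(-1)^0·(-1)^2 = +1.
v=3: a=3^-3·(≡1), b=3^1·(≡2) mod 3; (1|3)=+1, (2|3)=-1; (−1)^{-3·1·1}·(+1)^1·(-1)^-3 = +1.
v=7: a=7^0·(≡5), b=7^-2·(≡6) mod 7; (5|7)=-1, (6|7)=-1; (−1)^{0·-2·3}·(-1)^-2·(-1)^0 = +1.
v=19: a=19^1·(≡5), b=19^2·(≡16) mod 19; (5|19)=+1, (16|19)=+1; (−1)^{1·2·9}·(+1)^2·(+1)^1 = +1.
v=11: a=11^1·(≡7), b=11^0·(≡2) mod 11; (7|11)=-1, (2|11)=-1; (−1)^{1·0·5}·(-1)^0·(-1)^1 = -1.
(-53295, 6 / ℚ) ramifies at {11, 17}: a division algebra.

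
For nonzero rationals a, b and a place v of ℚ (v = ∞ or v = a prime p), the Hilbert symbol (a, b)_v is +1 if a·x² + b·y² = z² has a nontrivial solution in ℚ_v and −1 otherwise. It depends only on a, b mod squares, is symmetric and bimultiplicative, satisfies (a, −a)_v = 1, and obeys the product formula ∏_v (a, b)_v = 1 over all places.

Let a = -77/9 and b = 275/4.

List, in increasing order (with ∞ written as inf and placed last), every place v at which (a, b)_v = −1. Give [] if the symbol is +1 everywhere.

[2, 11]

(a, b) ≡ (-77, 11) mod (ℚ^×)²; places V = {2, 3, 5, 7, 11, ∞}.
(a,b)_7: α=1, u≡5; β=0, v≡4 (mod 7); (5|7)=-1, (4|7)=+1; sign (−1)^0·-1^0·+1^1 = +1.
(a,b)_11: α=1, u≡9; β=1, v≡9 (mod 11); (9|11)=+1, (9|11)=+1; sign (−1)^1·+1^1·+1^1 = -1.
(a,b)_2: α=0, β=-2; u≡3, v≡3 (mod 8); ε(u)ε(v)=1·1, αω(v)=0·1, βω(u)=-2·1; sum ≡ 1  ⇒  -1.
(a,b)_5: α=0, u≡2; β=2, v≡4 (mod 5); (2|5)=-1, (4|5)=+1; sign (−1)^0·-1^2·+1^0 = +1.
(a,b)_3: α=-2, u≡1; β=0, v≡2 (mod 3); (1|3)=+1, (2|3)=-1; sign (−1)^0·+1^0·-1^-2 = +1.
(a,b)_∞: sgn(-77)=−, sgn(11)=+, so +1.
|Ram(-77, 11)| = 2, even; anisotropic at {2, 11}.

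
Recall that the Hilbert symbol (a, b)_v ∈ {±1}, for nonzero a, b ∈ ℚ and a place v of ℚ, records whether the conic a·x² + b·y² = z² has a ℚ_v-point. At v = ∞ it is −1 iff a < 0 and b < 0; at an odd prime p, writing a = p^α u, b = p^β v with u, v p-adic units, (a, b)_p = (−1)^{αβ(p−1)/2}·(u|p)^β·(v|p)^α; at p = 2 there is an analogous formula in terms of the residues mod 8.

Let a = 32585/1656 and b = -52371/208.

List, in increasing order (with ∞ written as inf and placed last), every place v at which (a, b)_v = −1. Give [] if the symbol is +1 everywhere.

[5, 11]

Mod squares: a ≡ 30590, b ≡ -143. Check v ∈ {∞, 2, 3, 5, 7, 11, 13, 19, 23}.
v=11: a=11^0·(≡6), b=11^1·(≡9) mod 11; (6|11)=-1, (9|11)=+1; (−1)^{0·1·5}·(-1)^1·(+1)^0 = -1.
v=∞: 30590 > 0 and -143 < 0  ⇒  (a,b)_∞ = +1.
v=19: a=19^1·(≡8), b=19^0·(≡7) mod 19; (8|19)=-1, (7|19)=+1; (−1)^{1·0·9}·(-1)^0·(+1)^1 = +1.
v=23: a=23^-1·(≡21), b=23^2·(≡16) mod 23; (21|23)=-1, (16|23)=+1; (−1)^{-1·2·11}·(-1)^2·(+1)^-1 = +1.
v=5: a=5^1·(≡2), b=5^0·(≡3) mod 5; (2|5)=-1, (3|5)=-1; (−1)^{1·0·2}·(-1)^0·(-1)^1 = -1.
v=13: a=13^0·(≡4), b=13^-1·(≡2) mod 13; (4|13)=+1, (2|13)=-1; (−1)^{0·-1·6}·(+1)^-1·(-1)^0 = +1.
v=3: a=3^-2·(≡2), b=3^2·(≡1) mod 3; (2|3)=-1, (1|3)=+1; (−1)^{-2·2·1}·(-1)^2·(+1)^-2 = +1.
v=7: a=7^3·(≡1), b=7^0·(≡2) mod 7; (1|7)=+1, (2|7)=+1; (−1)^{3·0·3}·(+1)^0·(+1)^3 = +1.
v=2: v_2(a)=-3, v_2(b)=-4; units ≡ 7, 1 (mod 8); ε·ε+αω+βω = 1·0+-3·0+-4·0 ≡ 0  ⇒  (a,b)_2 = +1.
|Ram(30590, -143)| = 2, even; anisotropic at {5, 11}.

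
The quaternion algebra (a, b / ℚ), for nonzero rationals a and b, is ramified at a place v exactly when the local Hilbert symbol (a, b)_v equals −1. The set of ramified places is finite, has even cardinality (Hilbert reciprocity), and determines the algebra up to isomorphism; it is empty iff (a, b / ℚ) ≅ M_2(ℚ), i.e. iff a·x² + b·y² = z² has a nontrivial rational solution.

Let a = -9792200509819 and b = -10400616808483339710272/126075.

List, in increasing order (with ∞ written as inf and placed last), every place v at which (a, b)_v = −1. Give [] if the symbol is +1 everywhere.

(a, b) ≡ (-19, -6279) mod (ℚ^×)²; places V = {2, 3, 5, 7, 11, 13, 19, 23, 41, ∞}.
(a,b)_11: α=0, u≡9; β=2, v≡6 (mod 11); (9|11)=+1, (6|11)=-1; sign (−1)^0·+1^2·-1^0 = +1.
(a,b)_23: α=2, u≡16; β=3, v≡18 (mod 23); (16|23)=+1, (18|23)=+1; sign (−1)^0·+1^3·+1^2 = +1.
(a,b)_13: α=2, u≡7; β=5, v≡7 (mod 13); (7|13)=-1, (7|13)=-1; sign (−1)^0·-1^5·-1^2 = -1.
(a,b)_∞: sgn(-19)=−, sgn(-6279)=−, so -1.
(a,b)_3: α=0, u≡2; β=-1, v≡1 (mod 3); (2|3)=-1, (1|3)=+1; sign (−1)^0·-1^-1·+1^0 = -1.
(a,b)_7: α=8, u≡1; β=7, v≡3 (mod 7); (1|7)=+1, (3|7)=-1; sign (−1)^0·+1^7·-1^8 = +1.
(a,b)_5: α=0, u≡1; β=-2, v≡1 (mod 5); (1|5)=+1, (1|5)=+1; sign (−1)^0·+1^-2·+1^0 = +1.
(a,b)_19: α=1, u≡10; β=2, v≡13 (mod 19); (10|19)=-1, (13|19)=-1; sign (−1)^0·-1^2·-1^1 = -1.
(a,b)_41: α=0, u≡38; β=-2, v≡15 (mod 41); (38|41)=-1, (15|41)=-1; sign (−1)^0·-1^-2·-1^0 = +1.
(a,b)_2: α=0, β=6; u≡5, v≡1 (mod 8); ε(u)ε(v)=0·0, αω(v)=0·0, βω(u)=6·1; sum ≡ 0  ⇒  +1.
|Ram(-19, -6279)| = 4, even; anisotropic at {3, 13, 19, ∞}.

[3, 13, 19, inf]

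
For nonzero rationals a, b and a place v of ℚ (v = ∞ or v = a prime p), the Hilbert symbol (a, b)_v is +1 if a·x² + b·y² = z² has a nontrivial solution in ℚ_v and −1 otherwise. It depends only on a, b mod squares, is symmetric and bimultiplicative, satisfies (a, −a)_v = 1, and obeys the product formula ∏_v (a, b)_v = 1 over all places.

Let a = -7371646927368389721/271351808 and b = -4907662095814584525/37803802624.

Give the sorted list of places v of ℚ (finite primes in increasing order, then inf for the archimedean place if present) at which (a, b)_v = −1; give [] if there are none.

(a, b) ≡ (-4002, -69) mod (ℚ^×)²; places V = {2, 3, 5, 7, 11, 13, 23, 29, 31, ∞}.
(a,b)_∞: sgn(-4002)=−, sgn(-69)=−, so -1.
(a,b)_7: α=-2, u≡1; β=-4, v≡1 (mod 7); (1|7)=+1, (1|7)=+1; sign (−1)^0·+1^-4·+1^-2 = +1.
(a,b)_2: α=-15, β=-14; u≡7, v≡3 (mod 8); ε(u)ε(v)=1·1, αω(v)=-15·1, βω(u)=-14·0; sum ≡ 0  ⇒  +1.
(a,b)_29: α=5, u≡9; β=6, v≡3 (mod 29); (9|29)=+1, (3|29)=-1; sign (−1)^0·+1^6·-1^5 = -1.
(a,b)_11: α=2, u≡10; β=0, v≡2 (mod 11); (10|11)=-1, (2|11)=-1; sign (−1)^0·-1^0·-1^2 = +1.
(a,b)_5: α=0, u≡3; β=2, v≡1 (mod 5); (3|5)=-1, (1|5)=+1; sign (−1)^0·-1^2·+1^0 = +1.
(a,b)_23: α=1, u≡11; β=1, v≡10 (mod 23); (11|23)=-1, (10|23)=-1; sign (−1)^1·-1^1·-1^1 = -1.
(a,b)_13: α=-2, u≡5; β=0, v≡12 (mod 13); (5|13)=-1, (12|13)=+1; sign (−1)^0·-1^0·+1^-2 = +1.
(a,b)_31: α=0, u≡8; β=-2, v≡27 (mod 31); (8|31)=+1, (27|31)=-1; sign (−1)^0·+1^-2·-1^0 = +1.
(a,b)_3: α=17, u≡1; β=15, v≡1 (mod 3); (1|3)=+1, (1|3)=+1; sign (−1)^1·+1^15·+1^17 = -1.
(-4002, -69 / ℚ) ramifies at {3, 23, 29, ∞}: a division algebra.

[3, 23, 29, inf]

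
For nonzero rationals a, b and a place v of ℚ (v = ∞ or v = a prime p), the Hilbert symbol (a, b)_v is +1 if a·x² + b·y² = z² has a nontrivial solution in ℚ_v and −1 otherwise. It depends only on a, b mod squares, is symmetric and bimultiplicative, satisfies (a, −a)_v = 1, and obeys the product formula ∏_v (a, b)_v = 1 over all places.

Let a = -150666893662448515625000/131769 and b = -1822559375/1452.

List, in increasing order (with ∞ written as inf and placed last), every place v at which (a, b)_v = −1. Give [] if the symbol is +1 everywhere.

Mod squares: a ≡ -1916378, b ≡ -51765. Check v ∈ {∞, 2, 3, 5, 7, 11, 13, 17, 19, 29, 37, 47}.
v=13: a=13^2·(≡9), b=13^2·(≡1) mod 13; (9|13)=+1, (1|13)=+1; (−1)^{2·2·6}·(+1)^2·(+1)^2 = +1.
v=3: a=3^-2·(≡1), b=3^-1·(≡1) mod 3; (1|3)=+1, (1|3)=+1; (−1)^{-2·-1·1}·(+1)^-1·(+1)^-2 = +1.
v=2: v_2(a)=3, v_2(b)=-2; units ≡ 3, 3 (mod 8); ε·ε+αω+βω = 1·1+3·1+-2·1 ≡ 0  ⇒  (a,b)_2 = +1.
v=29: a=29^3·(≡1), b=29^1·(≡20) mod 29; (1|29)=+1, (20|29)=+1; (−1)^{3·1·14}·(+1)^1·(+1)^3 = +1.
v=47: a=47^1·(≡11), b=47^0·(≡38) mod 47; (11|47)=-1, (38|47)=-1; (−1)^{1·0·23}·(-1)^0·(-1)^1 = -1.
v=19: a=19^1·(≡17), b=19^0·(≡8) mod 19; (17|19)=+1, (8|19)=-1; (−1)^{1·0·9}·(+1)^0·(-1)^1 = -1.
v=5: a=5^10·(≡3), b=5^5·(≡3) mod 5; (3|5)=-1, (3|5)=-1; (−1)^{10·5·2}·(-1)^5·(-1)^10 = -1.
v=11: a=11^-4·(≡1), b=11^-2·(≡1) mod 11; (1|11)=+1, (1|11)=+1; (−1)^{-4·-2·5}·(+1)^-2·(+1)^-4 = +1.
v=∞: -1916378 < 0 and -51765 < 0  ⇒  (a,b)_∞ = -1.
v=37: a=37^1·(≡15), b=37^0·(≡35) mod 37; (15|37)=-1, (35|37)=-1; (−1)^{1·0·18}·(-1)^0·(-1)^1 = -1.
v=17: a=17^2·(≡2), b=17^1·(≡15) mod 17; (2|17)=+1, (15|17)=+1; (−1)^{2·1·8}·(+1)^1·(+1)^2 = +1.
v=7: a=7^2·(≡3), b=7^1·(≡4) mod 7; (3|7)=-1, (4|7)=+1; (−1)^{2·1·3}·(-1)^1·(+1)^2 = -1.
|Ram(-1916378, -51765)| = 6, even; anisotropic at {5, 7, 19, 37, 47, ∞}.

[5, 7, 19, 37, 47, inf]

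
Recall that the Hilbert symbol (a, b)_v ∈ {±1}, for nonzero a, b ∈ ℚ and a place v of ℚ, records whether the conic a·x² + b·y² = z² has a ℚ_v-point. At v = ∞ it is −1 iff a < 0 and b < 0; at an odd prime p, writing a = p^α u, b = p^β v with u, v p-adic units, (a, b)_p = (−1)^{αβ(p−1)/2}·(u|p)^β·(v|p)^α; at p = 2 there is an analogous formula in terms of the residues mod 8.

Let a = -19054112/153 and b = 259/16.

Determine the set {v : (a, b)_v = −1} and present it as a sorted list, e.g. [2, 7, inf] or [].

(a, b) ≡ (-167314, 259) mod (ℚ^×)²; places V = {2, 3, 7, 11, 17, 19, 37, ∞}.
(a,b)_19: α=1, u≡10; β=0, v≡15 (mod 19); (10|19)=-1, (15|19)=-1; sign (−1)^0·-1^0·-1^1 = -1.
(a,b)_∞: sgn(-167314)=−, sgn(259)=+, so +1.
(a,b)_37: α=1, u≡35; β=1, v≡12 (mod 37); (35|37)=-1, (12|37)=+1; sign (−1)^0·-1^1·+1^1 = -1.
(a,b)_7: α=1, u≡3; β=1, v≡1 (mod 7); (3|7)=-1, (1|7)=+1; sign (−1)^1·-1^1·+1^1 = +1.
(a,b)_11: α=2, u≡7; β=0, v≡10 (mod 11); (7|11)=-1, (10|11)=-1; sign (−1)^0·-1^0·-1^2 = +1.
(a,b)_2: α=5, β=-4; u≡7, v≡3 (mod 8); ε(u)ε(v)=1·1, αω(v)=5·1, βω(u)=-4·0; sum ≡ 0  ⇒  +1.
(a,b)_3: α=-2, u≡2; β=0, v≡1 (mod 3); (2|3)=-1, (1|3)=+1; sign (−1)^0·-1^0·+1^-2 = +1.
(a,b)_17: α=-1, u≡13; β=0, v≡13 (mod 17); (13|17)=+1, (13|17)=+1; sign (−1)^0·+1^0·+1^-1 = +1.
Ram(-167314, 259) = {19, 37}; no ℚ_19-point on the conic.

[19, 37]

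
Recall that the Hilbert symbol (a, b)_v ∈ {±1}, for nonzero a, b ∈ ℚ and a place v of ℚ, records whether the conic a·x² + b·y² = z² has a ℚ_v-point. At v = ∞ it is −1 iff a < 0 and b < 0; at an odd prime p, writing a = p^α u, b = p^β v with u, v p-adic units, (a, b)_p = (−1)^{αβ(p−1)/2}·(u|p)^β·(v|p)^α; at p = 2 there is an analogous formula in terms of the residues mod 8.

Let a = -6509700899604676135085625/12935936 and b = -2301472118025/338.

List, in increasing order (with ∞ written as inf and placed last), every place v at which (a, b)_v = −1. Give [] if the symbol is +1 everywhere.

Mod squares: a ≡ -9867, b ≡ -1938. Check v ∈ {∞, 2, 3, 5, 11, 13, 17, 19, 23}.
v=19: a=19^8·(≡8), b=19^5·(≡13) mod 19; (8|19)=-1, (13|19)=-1; (−1)^{8·5·9}·(-1)^5·(-1)^8 = -1.
v=∞: -9867 < 0 and -1938 < 0  ⇒  (a,b)_∞ = -1.
v=17: a=17^2·(≡10), b=17^1·(≡14) mod 17; (10|17)=-1, (14|17)=-1; (−1)^{2·1·8}·(-1)^1·(-1)^2 = -1.
v=5: a=5^4·(≡3), b=5^2·(≡3) mod 5; (3|5)=-1, (3|5)=-1; (−1)^{4·2·2}·(-1)^2·(-1)^4 = +1.
v=3: a=3^13·(≡2), b=3^7·(≡2) mod 3; (2|3)=-1, (2|3)=-1; (−1)^{13·7·1}·(-1)^7·(-1)^13 = -1.
v=2: v_2(a)=-8, v_2(b)=-1; units ≡ 5, 7 (mod 8); ε·ε+αω+βω = 0·1+-8·0+-1·1 ≡ 1  ⇒  (a,b)_2 = -1.
v=13: a=13^-3·(≡5), b=13^-2·(≡12) mod 13; (5|13)=-1, (12|13)=+1; (−1)^{-3·-2·6}·(-1)^-2·(+1)^-3 = +1.
v=23: a=23^-1·(≡6), b=23^0·(≡5) mod 23; (6|23)=+1, (5|23)=-1; (−1)^{-1·0·11}·(+1)^0·(-1)^-1 = -1.
v=11: a=11^3·(≡9), b=11^0·(≡1) mod 11; (9|11)=+1, (1|11)=+1; (−1)^{3·0·5}·(+1)^0·(+1)^3 = +1.
(-9867, -1938 / ℚ) ramifies at {2, 3, 17, 19, 23, ∞}: a division algebra.

[2, 3, 17, 19, 23, inf]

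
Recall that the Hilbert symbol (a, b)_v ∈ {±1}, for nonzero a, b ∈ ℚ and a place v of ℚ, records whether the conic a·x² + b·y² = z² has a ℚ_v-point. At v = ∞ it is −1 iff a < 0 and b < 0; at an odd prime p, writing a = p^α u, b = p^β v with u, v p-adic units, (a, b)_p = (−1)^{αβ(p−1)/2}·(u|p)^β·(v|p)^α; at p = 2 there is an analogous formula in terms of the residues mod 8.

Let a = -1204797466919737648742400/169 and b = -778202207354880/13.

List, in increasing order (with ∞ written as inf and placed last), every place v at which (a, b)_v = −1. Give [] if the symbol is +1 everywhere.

Mod squares: a ≡ -7854, b ≡ -10010. Check v ∈ {∞, 2, 3, 5, 7, 11, 13, 17}.
v=13: a=13^-2·(≡8), b=13^-1·(≡4) mod 13; (8|13)=-1, (4|13)=+1; (−1)^{-2·-1·6}·(-1)^-1·(+1)^-2 = -1.
v=11: a=11^5·(≡5), b=11^3·(≡1) mod 11; (5|11)=+1, (1|11)=+1; (−1)^{5·3·5}·(+1)^3·(+1)^5 = -1.
v=17: a=17^3·(≡3), b=17^2·(≡6) mod 17; (3|17)=-1, (6|17)=-1; (−1)^{3·2·8}·(-1)^2·(-1)^3 = -1.
v=∞: -7854 < 0 and -10010 < 0  ⇒  (a,b)_∞ = -1.
v=3: a=3^3·(≡1), b=3^2·(≡1) mod 3; (1|3)=+1, (1|3)=+1; (−1)^{3·2·1}·(+1)^2·(+1)^3 = +1.
v=2: v_2(a)=27, v_2(b)=17; units ≡ 1, 3 (mod 8); ε·ε+αω+βω = 0·1+27·1+17·0 ≡ 1  ⇒  (a,b)_2 = -1.
v=7: a=7^5·(≡6), b=7^3·(≡3) mod 7; (6|7)=-1, (3|7)=-1; (−1)^{5·3·3}·(-1)^3·(-1)^5 = -1.
v=5: a=5^2·(≡1), b=5^1·(≡3) mod 5; (1|5)=+1, (3|5)=-1; (−1)^{2·1·2}·(+1)^1·(-1)^2 = +1.
(-7854, -10010 / ℚ) ramifies at {2, 7, 11, 13, 17, ∞}: a division algebra.

[2, 7, 11, 13, 17, inf]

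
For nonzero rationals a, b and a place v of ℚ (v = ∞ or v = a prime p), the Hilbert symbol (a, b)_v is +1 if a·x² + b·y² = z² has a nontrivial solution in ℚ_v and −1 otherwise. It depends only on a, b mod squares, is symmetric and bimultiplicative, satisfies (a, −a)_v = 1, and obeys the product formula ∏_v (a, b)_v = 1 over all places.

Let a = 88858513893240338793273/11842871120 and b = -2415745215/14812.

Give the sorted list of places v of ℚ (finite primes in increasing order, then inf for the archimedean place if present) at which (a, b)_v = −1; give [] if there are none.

(a, b) ≡ (21397285, -578305) mod (ℚ^×)²; places V = {2, 3, 5, 7, 13, 17, 19, 23, 31, 37, 41, ∞}.
(a,b)_31: α=3, u≡7; β=1, v≡9 (mod 31); (7|31)=+1, (9|31)=+1; sign (−1)^1·+1^1·+1^3 = -1.
(a,b)_37: α=1, u≡32; β=0, v≡24 (mod 37); (32|37)=-1, (24|37)=-1; sign (−1)^0·-1^0·-1^1 = -1.
(a,b)_23: α=-6, u≡10; β=-2, v≡20 (mod 23); (10|23)=-1, (20|23)=-1; sign (−1)^0·-1^-2·-1^-6 = +1.
(a,b)_19: α=2, u≡1; β=2, v≡9 (mod 19); (1|19)=+1, (9|19)=+1; sign (−1)^0·+1^2·+1^2 = +1.
(a,b)_13: α=3, u≡2; β=1, v≡12 (mod 13); (2|13)=-1, (12|13)=+1; sign (−1)^0·-1^1·+1^3 = -1.
(a,b)_7: α=1, u≡4; β=-1, v≡6 (mod 7); (4|7)=+1, (6|7)=-1; sign (−1)^1·+1^-1·-1^1 = +1.
(a,b)_41: α=3, u≡1; β=1, v≡18 (mod 41); (1|41)=+1, (18|41)=+1; sign (−1)^0·+1^1·+1^3 = +1.
(a,b)_17: α=2, u≡6; β=0, v≡1 (mod 17); (6|17)=-1, (1|17)=+1; sign (−1)^0·-1^0·+1^2 = +1.
(a,b)_∞: sgn(21397285)=+, sgn(-578305)=−, so +1.
(a,b)_5: α=-1, u≡2; β=1, v≡1 (mod 5); (2|5)=-1, (1|5)=+1; sign (−1)^0·-1^1·+1^-1 = -1.
(a,b)_3: α=6, u≡1; β=4, v≡2 (mod 3); (1|3)=+1, (2|3)=-1; sign (−1)^0·+1^4·-1^6 = +1.
(a,b)_2: α=-4, β=-2; u≡5, v≡7 (mod 8); ε(u)ε(v)=0·1, αω(v)=-4·0, βω(u)=-2·1; sum ≡ 0  ⇒  +1.
|Ram(21397285, -578305)| = 4, even; anisotropic at {5, 13, 31, 37}.

[5, 13, 31, 37]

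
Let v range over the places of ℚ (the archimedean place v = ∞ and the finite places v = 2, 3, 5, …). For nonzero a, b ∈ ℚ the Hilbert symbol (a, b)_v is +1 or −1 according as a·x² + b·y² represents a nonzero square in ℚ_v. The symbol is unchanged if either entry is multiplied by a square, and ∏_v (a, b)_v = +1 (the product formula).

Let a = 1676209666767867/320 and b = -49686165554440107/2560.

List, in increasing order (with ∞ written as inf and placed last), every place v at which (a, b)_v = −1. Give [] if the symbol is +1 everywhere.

Mod squares: a ≡ 148335, b ≡ -296670. Check v ∈ {∞, 2, 3, 5, 7, 11, 29, 31}.
v=2: v_2(a)=-6, v_2(b)=-9; units ≡ 7, 1 (mod 8); ε·ε+αω+βω = 1·0+-6·0+-9·0 ≡ 0  ⇒  (a,b)_2 = +1.
v=5: a=5^-1·(≡3), b=5^-1·(≡4) mod 5; (3|5)=-1, (4|5)=+1; (−1)^{-1·-1·2}·(-1)^-1·(+1)^-1 = -1.
v=7: a=7^8·(≡3), b=7^12·(≡1) mod 7; (3|7)=-1, (1|7)=+1; (−1)^{8·12·3}·(-1)^12·(+1)^8 = +1.
v=31: a=31^1·(≡11), b=31^1·(≡10) mod 31; (11|31)=-1, (10|31)=+1; (−1)^{1·1·15}·(-1)^1·(+1)^1 = +1.
v=29: a=29^1·(≡2), b=29^1·(≡7) mod 29; (2|29)=-1, (7|29)=+1; (−1)^{1·1·14}·(-1)^1·(+1)^1 = -1.
v=∞: 148335 > 0 and -296670 < 0  ⇒  (a,b)_∞ = +1.
v=11: a=11^3·(≡6), b=11^3·(≡7) mod 11; (6|11)=-1, (7|11)=-1; (−1)^{3·3·5}·(-1)^3·(-1)^3 = -1.
v=3: a=3^5·(≡2), b=3^1·(≡2) mod 3; (2|3)=-1, (2|3)=-1; (−1)^{5·1·1}·(-1)^1·(-1)^5 = -1.
|Ram(148335, -296670)| = 4, even; anisotropic at {3, 5, 11, 29}.

[3, 5, 11, 29]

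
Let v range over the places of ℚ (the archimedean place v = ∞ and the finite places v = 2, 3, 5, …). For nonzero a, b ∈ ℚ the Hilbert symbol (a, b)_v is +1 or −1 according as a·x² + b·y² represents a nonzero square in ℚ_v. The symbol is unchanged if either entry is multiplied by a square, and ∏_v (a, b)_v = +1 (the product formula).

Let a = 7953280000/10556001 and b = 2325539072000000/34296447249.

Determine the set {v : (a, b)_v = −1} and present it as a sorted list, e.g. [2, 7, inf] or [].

[]

Mod squares: a ≡ 43, b ≡ 17. Check v ∈ {∞, 2, 3, 5, 17, 19, 43}.
v=17: a=17^2·(≡15), b=17^3·(≡4) mod 17; (15|17)=+1, (4|17)=+1; (−1)^{2·3·8}·(+1)^3·(+1)^2 = +1.
v=2: v_2(a)=10, v_2(b)=14; units ≡ 3, 1 (mod 8); ε·ε+αω+βω = 1·0+10·0+14·1 ≡ 0  ⇒  (a,b)_2 = +1.
v=5: a=5^4·(≡3), b=5^6·(≡2) mod 5; (3|5)=-1, (2|5)=-1; (−1)^{4·6·2}·(-1)^6·(-1)^4 = +1.
v=∞: 43 > 0 and 17 > 0  ⇒  (a,b)_∞ = +1.
v=43: a=43^1·(≡11), b=43^2·(≡35) mod 43; (11|43)=+1, (35|43)=+1; (−1)^{1·2·21}·(+1)^2·(+1)^1 = +1.
v=3: a=3^-4·(≡1), b=3^-6·(≡2) mod 3; (1|3)=+1, (2|3)=-1; (−1)^{-4·-6·1}·(+1)^-6·(-1)^-4 = +1.
v=19: a=19^-4·(≡16), b=19^-6·(≡16) mod 19; (16|19)=+1, (16|19)=+1; (−1)^{-4·-6·9}·(+1)^-6·(+1)^-4 = +1.
Every local symbol is +1, so the conic 43·x² + 17·y² = z² has ℚ_v-points for all v and hence a ℚ-point; (a, b / ℚ) ≅ M_2(ℚ).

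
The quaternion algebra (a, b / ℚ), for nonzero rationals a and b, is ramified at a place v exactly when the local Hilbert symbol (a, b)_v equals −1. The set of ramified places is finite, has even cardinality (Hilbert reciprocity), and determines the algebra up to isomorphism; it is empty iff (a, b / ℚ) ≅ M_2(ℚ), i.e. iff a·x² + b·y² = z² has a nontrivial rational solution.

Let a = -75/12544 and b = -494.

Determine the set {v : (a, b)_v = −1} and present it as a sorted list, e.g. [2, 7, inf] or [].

(a, b) ≡ (-3, -494) mod (ℚ^×)²; places V = {2, 3, 5, 7, 13, 19, ∞}.
(a,b)_7: α=-2, u≡4; β=0, v≡3 (mod 7); (4|7)=+1, (3|7)=-1; sign (−1)^0·+1^0·-1^-2 = +1.
(a,b)_13: α=0, u≡10; β=1, v≡1 (mod 13); (10|13)=+1, (1|13)=+1; sign (−1)^0·+1^1·+1^0 = +1.
(a,b)_∞: sgn(-3)=−, sgn(-494)=−, so -1.
(a,b)_19: α=0, u≡5; β=1, v≡12 (mod 19); (5|19)=+1, (12|19)=-1; sign (−1)^0·+1^1·-1^0 = +1.
(a,b)_5: α=2, u≡3; β=0, v≡1 (mod 5); (3|5)=-1, (1|5)=+1; sign (−1)^0·-1^0·+1^2 = +1.
(a,b)_3: α=1, u≡2; β=0, v≡1 (mod 3); (2|3)=-1, (1|3)=+1; sign (−1)^0·-1^0·+1^1 = +1.
(a,b)_2: α=-8, β=1; u≡5, v≡1 (mod 8); ε(u)ε(v)=0·0, αω(v)=-8·0, βω(u)=1·1; sum ≡ 1  ⇒  -1.
|Ram(-3, -494)| = 2, even; anisotropic at {2, ∞}.

[2, inf]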